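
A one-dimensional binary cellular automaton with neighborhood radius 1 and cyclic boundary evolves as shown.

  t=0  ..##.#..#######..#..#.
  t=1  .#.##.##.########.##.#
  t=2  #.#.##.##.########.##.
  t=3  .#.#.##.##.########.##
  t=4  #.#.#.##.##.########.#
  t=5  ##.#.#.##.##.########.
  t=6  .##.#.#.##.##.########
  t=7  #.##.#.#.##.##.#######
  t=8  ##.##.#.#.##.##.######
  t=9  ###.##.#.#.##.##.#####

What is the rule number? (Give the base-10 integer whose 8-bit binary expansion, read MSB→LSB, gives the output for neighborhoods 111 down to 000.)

242

  nb ###: next=#  (t=0,i=9, bit7=1)
  nb ##.: next=#  (t=0,i=3, bit6=1)
  nb #.#: next=#  (t=0,i=4, bit5=1)
  nb #..: next=#  (t=0,i=6, bit4=1)
  nb .##: next=.  (t=0,i=2, bit3=0)
  nb .#.: next=.  (t=0,i=5, bit2=0)
  nb ..#: next=#  (t=0,i=1, bit1=1)
  nb ...: next=.  (t=0,i=0, bit0=0)
  bits 11110010 = 242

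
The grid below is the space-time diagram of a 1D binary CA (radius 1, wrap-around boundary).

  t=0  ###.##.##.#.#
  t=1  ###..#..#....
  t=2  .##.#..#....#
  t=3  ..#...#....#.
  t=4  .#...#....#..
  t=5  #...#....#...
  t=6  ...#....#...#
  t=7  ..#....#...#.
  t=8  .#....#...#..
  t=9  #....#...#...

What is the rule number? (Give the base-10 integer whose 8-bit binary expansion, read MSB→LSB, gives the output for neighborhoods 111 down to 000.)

  [7] ### => #  t=0,i=0
  [6] ##. => #  t=0,i=2
  [5] #.# => .  t=0,i=3
  [4] #.. => .  t=1,i=3
  [3] .## => .  t=0,i=4
  [2] .#. => .  t=0,i=10
  [1] ..# => #  t=1,i=4
  [0] ... => .  t=1,i=10
  bits 11000010 = 194

194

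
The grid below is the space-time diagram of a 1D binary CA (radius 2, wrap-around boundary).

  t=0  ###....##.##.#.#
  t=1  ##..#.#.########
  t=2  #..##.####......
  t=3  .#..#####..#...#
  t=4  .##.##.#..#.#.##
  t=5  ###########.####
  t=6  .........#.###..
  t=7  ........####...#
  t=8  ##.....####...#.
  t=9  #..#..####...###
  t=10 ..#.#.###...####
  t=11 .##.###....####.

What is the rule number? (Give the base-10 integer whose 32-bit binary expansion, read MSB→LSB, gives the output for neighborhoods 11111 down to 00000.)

1291168684

  ##### -> .   bit 31 = 0  t=1,i=10
  ####. -> #   bit 30 = 1  t=0,i=1
  ###.# -> .   bit 29 = 0  t=5,i=10
  ###.. -> .   bit 28 = 0  t=0,i=2
  ##.## -> #   bit 27 = 1  t=0,i=9
  ##.#. -> #   bit 26 = 1  t=0,i=12
  ##..# -> .   bit 25 = 0  t=1,i=2
  ##... -> .   bit 24 = 0  t=0,i=3
  #.### -> #   bit 23 = 1  t=0,i=15
  #.##. -> #   bit 22 = 1  t=0,i=10
  #.#.# -> #   bit 21 = 1  t=0,i=13
  #.#.. -> #   bit 20 = 1  t=3,i=1
  #..## -> .   bit 19 = 0  t=2,i=2
  #..#. -> #   bit 18 = 1  t=1,i=3
  #...# -> .   bit 17 = 0  t=3,i=13
  #.... -> #   bit 16 = 1  t=0,i=4
  .#### -> #   bit 15 = 1  t=0,i=0
  .###. -> .   bit 14 = 0  t=6,i=12
  .##.# -> #   bit 13 = 1  t=0,i=8
  .##.. -> .   bit 12 = 0  t=8,i=1
  .#.## -> #   bit 11 = 1  t=0,i=14
  .#.#. -> .   bit 10 = 0  t=1,i=5
  .#..# -> #   bit 9 = 1  t=2,i=1
  .#... -> #   bit 8 = 1  t=3,i=12
  ..### -> #   bit 7 = 1  t=3,i=4
  ..##. -> .   bit 6 = 0  t=0,i=7
  ..#.# -> #   bit 5 = 1  t=1,i=4
  ..#.. -> .   bit 4 = 0  t=2,i=0
  ...## -> #   bit 3 = 1  t=0,i=6
  ...#. -> #   bit 2 = 1  t=2,i=15
  ....# -> .   bit 1 = 0  t=0,i=5
  ..... -> .   bit 0 = 0  t=2,i=12
  bits 01001100111101011010101110101100 = 1291168684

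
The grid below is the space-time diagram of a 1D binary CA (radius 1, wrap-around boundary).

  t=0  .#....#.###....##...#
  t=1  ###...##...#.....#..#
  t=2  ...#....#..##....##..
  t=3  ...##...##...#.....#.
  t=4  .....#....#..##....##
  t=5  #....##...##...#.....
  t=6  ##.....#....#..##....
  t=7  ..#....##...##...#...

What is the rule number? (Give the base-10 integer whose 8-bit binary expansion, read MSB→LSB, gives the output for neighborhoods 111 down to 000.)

  ### -> .   bit 7 = 0  t=0,i=9
  ##. -> .   bit 6 = 0  t=0,i=10
  #.# -> #   bit 5 = 1  t=0,i=0
  #.. -> #   bit 4 = 1  t=0,i=2
  .## -> .   bit 3 = 0  t=0,i=8
  .#. -> #   bit 2 = 1  t=0,i=1
  ..# -> .   bit 1 = 0  t=0,i=5
  ... -> .   bit 0 = 0  t=0,i=3
  bits 00110100 = 52

52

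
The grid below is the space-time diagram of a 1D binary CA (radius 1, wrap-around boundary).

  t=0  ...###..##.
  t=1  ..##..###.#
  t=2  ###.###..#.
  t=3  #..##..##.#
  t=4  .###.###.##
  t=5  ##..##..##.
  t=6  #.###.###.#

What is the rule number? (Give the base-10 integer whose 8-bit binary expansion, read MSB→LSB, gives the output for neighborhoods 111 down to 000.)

  nb ###: next=.  (t=0,i=4, bit7=0)
  nb ##.: next=.  (t=0,i=5, bit6=0)
  nb #.#: next=#  (t=1,i=9, bit5=1)
  nb #..: next=#  (t=0,i=6, bit4=1)
  nb .##: next=#  (t=0,i=3, bit3=1)
  nb .#.: next=.  (t=1,i=10, bit2=0)
  nb ..#: next=#  (t=0,i=2, bit1=1)
  nb ...: next=.  (t=0,i=0, bit0=0)
  bits 00111010 = 58

58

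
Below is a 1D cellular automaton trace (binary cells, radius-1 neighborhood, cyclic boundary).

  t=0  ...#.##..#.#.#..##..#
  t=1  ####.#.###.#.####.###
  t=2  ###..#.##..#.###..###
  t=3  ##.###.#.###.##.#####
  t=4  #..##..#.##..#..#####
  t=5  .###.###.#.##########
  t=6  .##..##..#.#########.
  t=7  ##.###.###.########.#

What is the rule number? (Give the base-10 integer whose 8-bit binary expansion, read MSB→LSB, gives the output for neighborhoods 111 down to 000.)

  [7] ### => #  t=1,i=0
  [6] ##. => .  t=0,i=6
  [5] #.# => .  t=0,i=4
  [4] #.. => #  t=0,i=0
  [3] .## => #  t=0,i=5
  [2] .#. => #  t=0,i=3
  [1] ..# => #  t=0,i=2
  [0] ... => #  t=0,i=1
  bits 10011111 = 159

159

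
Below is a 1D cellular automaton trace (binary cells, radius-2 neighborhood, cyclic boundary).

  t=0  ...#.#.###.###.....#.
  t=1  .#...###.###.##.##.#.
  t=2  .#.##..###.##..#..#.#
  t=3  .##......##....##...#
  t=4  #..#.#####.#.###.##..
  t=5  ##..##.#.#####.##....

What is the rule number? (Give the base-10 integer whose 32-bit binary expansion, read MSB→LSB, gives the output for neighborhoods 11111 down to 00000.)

  nb #####: next=#  (t=4,i=7, bit31=1)
  nb ####.: next=.  (t=4,i=8, bit30=0)
  nb ###.#: next=#  (t=0,i=9, bit29=1)
  nb ###..: next=#  (t=0,i=13, bit28=1)
  nb ##.##: next=#  (t=0,i=10, bit27=1)
  nb ##.#.: next=#  (t=1,i=18, bit26=1)
  nb ##..#: next=.  (t=2,i=5, bit25=0)
  nb ##...: next=#  (t=0,i=14, bit24=1)
  nb #.###: next=#  (t=0,i=7, bit23=1)
  nb #.##.: next=.  (t=1,i=13, bit22=0)
  nb #.#.#: next=#  (t=0,i=5, bit21=1)
  nb #.#..: next=.  (t=1,i=19, bit20=0)
  nb #..##: next=.  (t=2,i=6, bit19=0)
  nb #..#.: next=.  (t=1,i=0, bit18=0)
  nb #...#: next=#  (t=1,i=3, bit17=1)
  nb #....: next=.  (t=0,i=0, bit16=0)
  nb .####: next=.  (t=4,i=6, bit15=0)
  nb .###.: next=.  (t=0,i=8, bit14=0)
  nb .##.#: next=.  (t=1,i=14, bit13=0)
  nb .##..: next=.  (t=2,i=4, bit12=0)
  nb .#.##: next=#  (t=0,i=6, bit11=1)
  nb .#.#.: next=.  (t=0,i=4, bit10=0)
  nb .#..#: next=#  (t=1,i=20, bit9=1)
  nb .#...: next=.  (t=0,i=20, bit8=0)
  nb ..###: next=.  (t=1,i=5, bit7=0)
  nb ..##.: next=#  (t=3,i=9, bit6=1)
  nb ..#.#: next=.  (t=0,i=3, bit5=0)
  nb ..#..: next=#  (t=0,i=19, bit4=1)
  nb ...##: next=#  (t=1,i=4, bit3=1)
  nb ...#.: next=.  (t=0,i=2, bit2=0)
  nb ....#: next=#  (t=0,i=1, bit1=1)
  nb .....: next=#  (t=0,i=16, bit0=1)
  bits 10111101101000100000101001011011 = 3181513307

3181513307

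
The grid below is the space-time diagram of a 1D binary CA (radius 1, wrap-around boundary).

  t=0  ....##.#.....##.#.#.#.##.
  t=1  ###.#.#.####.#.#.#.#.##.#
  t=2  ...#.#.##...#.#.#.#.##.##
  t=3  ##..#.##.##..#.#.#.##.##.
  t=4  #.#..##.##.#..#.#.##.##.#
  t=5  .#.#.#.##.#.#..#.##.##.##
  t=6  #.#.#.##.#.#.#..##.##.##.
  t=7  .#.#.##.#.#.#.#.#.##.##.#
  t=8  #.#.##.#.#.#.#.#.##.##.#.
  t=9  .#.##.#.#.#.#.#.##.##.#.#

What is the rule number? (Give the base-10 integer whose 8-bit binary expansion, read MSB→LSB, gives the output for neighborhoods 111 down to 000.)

57

  ###|.  b7=0 t=1,i=0
  ##.|.  b6=0 t=0,i=5
  #.#|#  b5=1 t=0,i=6
  #..|#  b4=1 t=0,i=8
  .##|#  b3=1 t=0,i=4
  .#.|.  b2=0 t=0,i=7
  ..#|.  b1=0 t=0,i=3
  ...|#  b0=1 t=0,i=0
  bits 00111001 = 57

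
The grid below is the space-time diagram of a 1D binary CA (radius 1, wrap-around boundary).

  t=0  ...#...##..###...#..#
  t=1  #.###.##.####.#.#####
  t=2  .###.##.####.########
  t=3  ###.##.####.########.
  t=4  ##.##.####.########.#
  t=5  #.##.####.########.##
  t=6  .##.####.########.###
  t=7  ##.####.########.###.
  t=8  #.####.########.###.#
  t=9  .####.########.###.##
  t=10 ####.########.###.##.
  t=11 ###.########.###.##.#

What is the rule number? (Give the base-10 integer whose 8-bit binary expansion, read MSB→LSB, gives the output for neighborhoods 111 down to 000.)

190

  ### -> #   bit 7 = 1  t=0,i=12
  ##. -> .   bit 6 = 0  t=0,i=8
  #.# -> #   bit 5 = 1  t=1,i=1
  #.. -> #   bit 4 = 1  t=0,i=0
  .## -> #   bit 3 = 1  t=0,i=7
  .#. -> #   bit 2 = 1  t=0,i=3
  ..# -> #   bit 1 = 1  t=0,i=2
  ... -> .   bit 0 = 0  t=0,i=1
  bits 10111110 = 190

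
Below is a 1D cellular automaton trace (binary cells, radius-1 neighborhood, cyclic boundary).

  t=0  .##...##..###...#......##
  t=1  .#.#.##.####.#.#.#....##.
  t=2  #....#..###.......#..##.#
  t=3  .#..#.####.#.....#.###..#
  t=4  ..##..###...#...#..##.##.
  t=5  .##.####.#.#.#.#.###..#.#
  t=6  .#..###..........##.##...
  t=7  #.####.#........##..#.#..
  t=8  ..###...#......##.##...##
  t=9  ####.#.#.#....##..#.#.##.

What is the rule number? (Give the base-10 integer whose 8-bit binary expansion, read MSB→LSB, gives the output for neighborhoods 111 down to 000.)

  [7] ### => #  t=0,i=11
  [6] ##. => .  t=0,i=2
  [5] #.# => .  t=0,i=0
  [4] #.. => #  t=0,i=3
  [3] .## => #  t=0,i=1
  [2] .#. => .  t=0,i=16
  [1] ..# => #  t=0,i=5
  [0] ... => .  t=0,i=4
  bits 10011010 = 154

154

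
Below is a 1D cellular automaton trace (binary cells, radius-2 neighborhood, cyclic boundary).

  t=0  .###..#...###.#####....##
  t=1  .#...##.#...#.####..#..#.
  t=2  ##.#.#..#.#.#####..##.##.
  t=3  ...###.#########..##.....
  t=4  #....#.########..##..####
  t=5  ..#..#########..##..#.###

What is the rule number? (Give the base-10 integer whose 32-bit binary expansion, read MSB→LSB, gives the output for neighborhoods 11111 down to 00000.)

  nb #####: next=#  (t=0,i=16, bit31=1)
  nb ####.: next=#  (t=0,i=17, bit30=1)
  nb ###.#: next=#  (t=0,i=12, bit29=1)
  nb ###..: next=.  (t=0,i=3, bit28=0)
  nb ##.##: next=.  (t=0,i=0, bit27=0)
  nb ##.#.: next=.  (t=1,i=7, bit26=0)
  nb ##..#: next=.  (t=0,i=4, bit25=0)
  nb ##...: next=.  (t=0,i=19, bit24=0)
  nb #.###: next=#  (t=0,i=1, bit23=1)
  nb #.##.: next=.  (t=2,i=0, bit22=0)
  nb #.#.#: next=#  (t=2,i=3, bit21=1)
  nb #.#..: next=#  (t=1,i=8, bit20=1)
  nb #..##: next=#  (t=2,i=18, bit19=1)
  nb #..#.: next=#  (t=0,i=5, bit18=1)
  nb #...#: next=#  (t=0,i=8, bit17=1)
  nb #....: next=#  (t=0,i=20, bit16=1)
  nb .####: next=#  (t=0,i=15, bit15=1)
  nb .###.: next=.  (t=0,i=2, bit14=0)
  nb .##.#: next=.  (t=0,i=24, bit13=0)
  nb .##..: next=.  (t=3,i=19, bit12=0)
  nb .#.##: next=#  (t=1,i=13, bit11=1)
  nb .#.#.: next=#  (t=2,i=4, bit10=1)
  nb .#..#: next=.  (t=1,i=21, bit9=0)
  nb .#...: next=.  (t=0,i=7, bit8=0)
  nb ..###: next=.  (t=0,i=10, bit7=0)
  nb ..##.: next=#  (t=0,i=23, bit6=1)
  nb ..#.#: next=#  (t=1,i=12, bit5=1)
  nb ..#..: next=#  (t=0,i=6, bit4=1)
  nb ...##: next=.  (t=0,i=9, bit3=0)
  nb ...#.: next=.  (t=1,i=11, bit2=0)
  nb ....#: next=.  (t=0,i=21, bit1=0)
  nb .....: next=#  (t=3,i=0, bit0=1)
  bits 11100000101111111000110001110001 = 3770649713

3770649713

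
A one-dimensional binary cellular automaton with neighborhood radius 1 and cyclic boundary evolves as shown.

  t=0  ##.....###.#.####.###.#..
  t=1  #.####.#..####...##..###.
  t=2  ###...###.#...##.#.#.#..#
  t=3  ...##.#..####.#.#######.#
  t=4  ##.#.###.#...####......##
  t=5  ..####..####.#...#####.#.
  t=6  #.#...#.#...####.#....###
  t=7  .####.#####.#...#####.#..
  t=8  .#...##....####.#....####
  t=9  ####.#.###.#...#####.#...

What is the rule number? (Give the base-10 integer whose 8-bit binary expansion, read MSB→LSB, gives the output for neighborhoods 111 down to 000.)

61

  ###|.  b7=0 t=0,i=8
  ##.|.  b6=0 t=0,i=1
  #.#|#  b5=1 t=0,i=10
  #..|#  b4=1 t=0,i=2
  .##|#  b3=1 t=0,i=0
  .#.|#  b2=1 t=0,i=11
  ..#|.  b1=0 t=0,i=6
  ...|#  b0=1 t=0,i=3
  bits 00111101 = 61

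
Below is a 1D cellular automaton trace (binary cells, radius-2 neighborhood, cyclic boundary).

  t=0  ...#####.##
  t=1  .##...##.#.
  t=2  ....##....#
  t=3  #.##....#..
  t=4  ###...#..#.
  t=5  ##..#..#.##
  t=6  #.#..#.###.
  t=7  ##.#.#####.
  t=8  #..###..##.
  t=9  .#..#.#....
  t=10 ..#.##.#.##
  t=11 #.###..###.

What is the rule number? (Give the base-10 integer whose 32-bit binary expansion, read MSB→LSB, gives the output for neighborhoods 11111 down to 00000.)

  [31] ##### => .  t=0,i=5
  [30] ####. => #  t=0,i=6
  [29] ###.# => #  t=0,i=7
  [28] ###.. => .  t=4,i=2
  [27] ##.## => .  t=0,i=8
  [26] ##.#. => .  t=1,i=8
  [25] ##..# => #  t=5,i=2
  [24] ##... => .  t=0,i=0
  [23] #.### => #  t=4,i=0
  [22] #.##. => #  t=0,i=9
  [21] #.#.# => #  t=6,i=0
  [20] #.#.. => .  t=1,i=9
  [19] #..## => .  t=1,i=0
  [18] #..#. => .  t=3,i=10
  [17] #...# => #  t=0,i=1
  [16] #.... => .  t=2,i=1
  [15] .#### => .  t=0,i=4
  [14] .###. => #  t=4,i=1
  [13] .##.# => .  t=1,i=7
  [12] .##.. => .  t=0,i=10
  [11] .#.## => #  t=3,i=1
  [10] .#.#. => #  t=6,i=1
  [9] .#..# => #  t=1,i=10
  [8] .#... => #  t=2,i=0
  [7] ..### => .  t=0,i=3
  [6] ..##. => .  t=1,i=1
  [5] ..#.# => #  t=3,i=0
  [4] ..#.. => .  t=2,i=10
  [3] ...## => #  t=0,i=2
  [2] ...#. => .  t=2,i=9
  [1] ....# => #  t=2,i=2
  [0] ..... => #  t=9,i=9
  bits 01100010111000100100111100101011 = 1658998571

1658998571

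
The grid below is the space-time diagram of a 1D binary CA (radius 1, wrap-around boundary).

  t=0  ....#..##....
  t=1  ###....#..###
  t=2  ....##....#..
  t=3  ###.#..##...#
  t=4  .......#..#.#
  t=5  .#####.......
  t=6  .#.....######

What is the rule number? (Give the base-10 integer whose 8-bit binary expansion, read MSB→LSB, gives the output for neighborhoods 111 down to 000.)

  [7] ### => .  t=1,i=0
  [6] ##. => .  t=0,i=8
  [5] #.# => .  t=3,i=3
  [4] #.. => .  t=0,i=5
  [3] .## => #  t=0,i=7
  [2] .#. => .  t=0,i=4
  [1] ..# => .  t=0,i=3
  [0] ... => #  t=0,i=0
  bits 00001001 = 9

9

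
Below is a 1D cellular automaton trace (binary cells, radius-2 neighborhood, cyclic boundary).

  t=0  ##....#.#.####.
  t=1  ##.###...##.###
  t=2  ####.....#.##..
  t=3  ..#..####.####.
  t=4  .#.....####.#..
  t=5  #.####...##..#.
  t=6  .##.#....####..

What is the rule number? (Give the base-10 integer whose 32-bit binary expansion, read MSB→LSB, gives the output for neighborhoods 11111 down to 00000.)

  ##### -> .   bit 31 = 0  t=1,i=14
  ####. -> #   bit 30 = 1  t=0,i=12
  ###.# -> #   bit 29 = 1  t=0,i=13
  ###.. -> .   bit 28 = 0  t=1,i=5
  ##.## -> #   bit 27 = 1  t=0,i=14
  ##.#. -> .   bit 26 = 0  t=4,i=11
  ##..# -> #   bit 25 = 1  t=2,i=13
  ##... -> .   bit 24 = 0  t=0,i=2
  #.### -> #   bit 23 = 1  t=0,i=10
  #.##. -> #   bit 22 = 1  t=0,i=0
  #.#.# -> .   bit 21 = 0  t=0,i=8
  #.#.. -> .   bit 20 = 0  t=4,i=12
  #..## -> .   bit 19 = 0  t=2,i=14
  #..#. -> #   bit 18 = 1  t=5,i=12
  #...# -> .   bit 17 = 0  t=1,i=7
  #.... -> #   bit 16 = 1  t=0,i=3
  .#### -> .   bit 15 = 0  t=0,i=11
  .###. -> .   bit 14 = 0  t=1,i=4
  .##.# -> .   bit 13 = 0  t=1,i=10
  .##.. -> #   bit 12 = 1  t=0,i=1
  .#.## -> #   bit 11 = 1  t=0,i=9
  .#.#. -> .   bit 10 = 0  t=0,i=7
  .#..# -> .   bit 9 = 0  t=3,i=3
  .#... -> #   bit 8 = 1  t=4,i=2
  ..### -> .   bit 7 = 0  t=2,i=0
  ..##. -> #   bit 6 = 1  t=1,i=9
  ..#.# -> .   bit 5 = 0  t=0,i=6
  ..#.. -> .   bit 4 = 0  t=3,i=2
  ...## -> .   bit 3 = 0  t=1,i=8
  ...#. -> #   bit 2 = 1  t=0,i=5
  ....# -> #   bit 1 = 1  t=0,i=4
  ..... -> #   bit 0 = 1  t=2,i=6
  bits 01101010110001010001100101000111 = 1791301959

1791301959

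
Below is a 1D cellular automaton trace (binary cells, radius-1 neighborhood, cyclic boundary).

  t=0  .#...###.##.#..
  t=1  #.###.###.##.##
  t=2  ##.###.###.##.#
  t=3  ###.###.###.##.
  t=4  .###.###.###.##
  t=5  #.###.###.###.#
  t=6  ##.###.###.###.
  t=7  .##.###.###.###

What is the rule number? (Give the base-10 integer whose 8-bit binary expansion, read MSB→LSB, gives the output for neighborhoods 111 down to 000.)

243

  ###|#  b7=1 t=0,i=6
  ##.|#  b6=1 t=0,i=7
  #.#|#  b5=1 t=0,i=8
  #..|#  b4=1 t=0,i=2
  .##|.  b3=0 t=0,i=5
  .#.|.  b2=0 t=0,i=1
  ..#|#  b1=1 t=0,i=0
  ...|#  b0=1 t=0,i=3
  bits 11110011 = 243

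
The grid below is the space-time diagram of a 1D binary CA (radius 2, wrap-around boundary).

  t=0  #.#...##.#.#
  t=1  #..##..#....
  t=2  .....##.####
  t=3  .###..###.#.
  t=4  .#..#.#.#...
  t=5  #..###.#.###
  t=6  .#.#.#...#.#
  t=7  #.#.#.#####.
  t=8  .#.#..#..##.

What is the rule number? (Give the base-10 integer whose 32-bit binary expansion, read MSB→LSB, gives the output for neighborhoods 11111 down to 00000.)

  #####|.  b31=0 t=7,i=8
  ####.|#  b30=1 t=2,i=10
  ###.#|#  b29=1 t=3,i=8
  ###..|.  b28=0 t=2,i=11
  ##.##|#  b27=1 t=2,i=7
  ##.#.|.  b26=0 t=0,i=1
  ##..#|#  b25=1 t=1,i=5
  ##...|.  b24=0 t=2,i=0
  #.###|#  b23=1 t=2,i=8
  #.##.|.  b22=0 t=0,i=11
  #.#.#|.  b21=0 t=0,i=9
  #.#..|.  b20=0 t=0,i=2
  #..##|.  b19=0 t=1,i=2
  #..#.|#  b18=1 t=1,i=6
  #...#|#  b17=1 t=0,i=4
  #....|#  b16=1 t=1,i=9
  .####|.  b15=0 t=2,i=9
  .###.|.  b14=0 t=3,i=2
  .##.#|#  b13=1 t=0,i=0
  .##..|.  b12=0 t=1,i=4
  .#.##|.  b11=0 t=0,i=10
  .#.#.|#  b10=1 t=4,i=5
  .#..#|.  b9=0 t=1,i=1
  .#...|#  b8=1 t=0,i=3
  ..###|#  b7=1 t=3,i=1
  ..##.|.  b6=0 t=0,i=6
  ..#.#|#  b5=1 t=4,i=4
  ..#..|.  b4=0 t=1,i=0
  ...##|.  b3=0 t=0,i=5
  ...#.|#  b2=1 t=1,i=11
  ....#|#  b1=1 t=1,i=10
  .....|#  b0=1 t=2,i=2
  bits 01101010100001110010010110100111 = 1787241895

1787241895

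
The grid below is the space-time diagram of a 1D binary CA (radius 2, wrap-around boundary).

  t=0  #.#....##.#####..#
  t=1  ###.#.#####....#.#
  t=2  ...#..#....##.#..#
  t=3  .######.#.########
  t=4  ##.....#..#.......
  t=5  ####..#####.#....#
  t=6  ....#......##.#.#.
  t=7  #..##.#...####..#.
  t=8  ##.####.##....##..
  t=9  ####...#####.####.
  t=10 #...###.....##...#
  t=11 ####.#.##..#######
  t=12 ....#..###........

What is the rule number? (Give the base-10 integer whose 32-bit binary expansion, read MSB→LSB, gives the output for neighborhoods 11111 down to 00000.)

265777756

  nb #####: next=.  (t=0,i=12, bit31=0)
  nb ####.: next=.  (t=0,i=13, bit30=0)
  nb ###.#: next=.  (t=1,i=2, bit29=0)
  nb ###..: next=.  (t=0,i=14, bit28=0)
  nb ##.##: next=#  (t=0,i=9, bit27=1)
  nb ##.#.: next=#  (t=0,i=1, bit26=1)
  nb ##..#: next=#  (t=0,i=15, bit25=1)
  nb ##...: next=#  (t=1,i=11, bit24=1)
  nb #.###: next=#  (t=0,i=10, bit23=1)
  nb #.##.: next=#  (t=8,i=8, bit22=1)
  nb #.#.#: next=.  (t=1,i=4, bit21=0)
  nb #.#..: next=#  (t=0,i=2, bit20=1)
  nb #..##: next=.  (t=0,i=16, bit19=0)
  nb #..#.: next=#  (t=2,i=5, bit18=1)
  nb #...#: next=#  (t=2,i=1, bit17=1)
  nb #....: next=#  (t=0,i=4, bit16=1)
  nb .####: next=.  (t=0,i=11, bit15=0)
  nb .###.: next=#  (t=10,i=5, bit14=1)
  nb .##.#: next=#  (t=0,i=0, bit13=1)
  nb .##..: next=#  (t=4,i=1, bit12=1)
  nb .#.##: next=.  (t=1,i=5, bit11=0)
  nb .#.#.: next=.  (t=6,i=15, bit10=0)
  nb .#..#: next=#  (t=2,i=4, bit9=1)
  nb .#...: next=.  (t=0,i=3, bit8=0)
  nb ..###: next=.  (t=5,i=6, bit7=0)
  nb ..##.: next=#  (t=0,i=7, bit6=1)
  nb ..#.#: next=.  (t=1,i=15, bit5=0)
  nb ..#..: next=#  (t=2,i=3, bit4=1)
  nb ...##: next=#  (t=0,i=6, bit3=1)
  nb ...#.: next=#  (t=1,i=14, bit2=1)
  nb ....#: next=.  (t=0,i=5, bit1=0)
  nb .....: next=.  (t=4,i=4, bit0=0)
  bits 00001111110101110111001001011100 = 265777756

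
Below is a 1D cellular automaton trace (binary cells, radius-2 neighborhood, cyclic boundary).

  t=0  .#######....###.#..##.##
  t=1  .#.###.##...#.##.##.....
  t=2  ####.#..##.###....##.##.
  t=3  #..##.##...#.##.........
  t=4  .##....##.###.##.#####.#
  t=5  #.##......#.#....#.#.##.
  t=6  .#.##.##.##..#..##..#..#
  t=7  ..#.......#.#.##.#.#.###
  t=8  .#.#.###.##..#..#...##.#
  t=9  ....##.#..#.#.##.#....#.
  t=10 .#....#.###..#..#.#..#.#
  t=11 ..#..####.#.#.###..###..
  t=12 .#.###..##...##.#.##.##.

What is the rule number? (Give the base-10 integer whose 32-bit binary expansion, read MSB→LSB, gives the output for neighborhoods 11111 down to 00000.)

3045858213

  ##### -> #   bit 31 = 1  t=0,i=3
  ####. -> .   bit 30 = 0  t=0,i=6
  ###.# -> #   bit 29 = 1  t=0,i=14
  ###.. -> #   bit 28 = 1  t=0,i=7
  ##.## -> .   bit 27 = 0  t=0,i=0
  ##.#. -> #   bit 26 = 1  t=0,i=15
  ##..# -> .   bit 25 = 0  t=6,i=11
  ##... -> #   bit 24 = 1  t=0,i=8
  #.### -> #   bit 23 = 1  t=0,i=1
  #.##. -> .   bit 22 = 0  t=0,i=22
  #.#.# -> .   bit 21 = 0  t=4,i=23
  #.#.. -> .   bit 20 = 0  t=0,i=16
  #..## -> #   bit 19 = 1  t=0,i=18
  #..#. -> #   bit 18 = 1  t=6,i=12
  #...# -> .   bit 17 = 0  t=1,i=10
  #.... -> .   bit 16 = 0  t=0,i=9
  .#### -> .   bit 15 = 0  t=0,i=2
  .###. -> .   bit 14 = 0  t=0,i=13
  .##.# -> .   bit 13 = 0  t=0,i=20
  .##.. -> #   bit 12 = 1  t=1,i=8
  .#.## -> #   bit 11 = 1  t=1,i=2
  .#.#. -> .   bit 10 = 0  t=5,i=11
  .#..# -> #   bit 9 = 1  t=0,i=17
  .#... -> #   bit 8 = 1  t=5,i=13
  ..### -> #   bit 7 = 1  t=0,i=12
  ..##. -> .   bit 6 = 0  t=0,i=19
  ..#.# -> #   bit 5 = 1  t=1,i=1
  ..#.. -> .   bit 4 = 0  t=3,i=0
  ...## -> .   bit 3 = 0  t=0,i=11
  ...#. -> #   bit 2 = 1  t=1,i=0
  ....# -> .   bit 1 = 0  t=0,i=10
  ..... -> #   bit 0 = 1  t=1,i=21
  bits 10110101100011000001101110100101 = 3045858213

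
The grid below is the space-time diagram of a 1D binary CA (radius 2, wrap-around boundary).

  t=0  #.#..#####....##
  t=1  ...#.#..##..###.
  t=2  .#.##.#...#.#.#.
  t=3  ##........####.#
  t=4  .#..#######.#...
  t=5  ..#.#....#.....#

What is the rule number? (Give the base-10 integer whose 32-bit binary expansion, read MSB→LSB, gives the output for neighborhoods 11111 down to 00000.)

  #####|.  b31=0 t=0,i=7
  ####.|#  b30=1 t=0,i=8
  ###.#|.  b29=0 t=0,i=0
  ###..|#  b28=1 t=0,i=9
  ##.##|.  b27=0 t=3,i=14
  ##.#.|.  b26=0 t=0,i=1
  ##..#|#  b25=1 t=1,i=10
  ##...|.  b24=0 t=0,i=10
  #.###|.  b23=0 t=3,i=15
  #.##.|.  b22=0 t=2,i=3
  #.#.#|#  b21=1 t=2,i=12
  #.#..|.  b20=0 t=0,i=2
  #..##|.  b19=0 t=0,i=4
  #..#.|#  b18=1 t=2,i=0
  #...#|.  b17=0 t=2,i=8
  #....|.  b16=0 t=0,i=11
  .####|.  b15=0 t=0,i=6
  .###.|.  b14=0 t=0,i=15
  .##.#|.  b13=0 t=2,i=4
  .##..|.  b12=0 t=1,i=9
  .#.##|.  b11=0 t=2,i=2
  .#.#.|#  b10=1 t=1,i=4
  .#..#|#  b9=1 t=0,i=3
  .#...|.  b8=0 t=2,i=7
  ..###|#  b7=1 t=0,i=5
  ..##.|.  b6=0 t=1,i=8
  ..#.#|#  b5=1 t=1,i=3
  ..#..|.  b4=0 t=4,i=1
  ...##|#  b3=1 t=0,i=13
  ...#.|.  b2=0 t=1,i=2
  ....#|#  b1=1 t=0,i=12
  .....|#  b0=1 t=3,i=4
  bits 01010010001001000000011010101011 = 1378092715

1378092715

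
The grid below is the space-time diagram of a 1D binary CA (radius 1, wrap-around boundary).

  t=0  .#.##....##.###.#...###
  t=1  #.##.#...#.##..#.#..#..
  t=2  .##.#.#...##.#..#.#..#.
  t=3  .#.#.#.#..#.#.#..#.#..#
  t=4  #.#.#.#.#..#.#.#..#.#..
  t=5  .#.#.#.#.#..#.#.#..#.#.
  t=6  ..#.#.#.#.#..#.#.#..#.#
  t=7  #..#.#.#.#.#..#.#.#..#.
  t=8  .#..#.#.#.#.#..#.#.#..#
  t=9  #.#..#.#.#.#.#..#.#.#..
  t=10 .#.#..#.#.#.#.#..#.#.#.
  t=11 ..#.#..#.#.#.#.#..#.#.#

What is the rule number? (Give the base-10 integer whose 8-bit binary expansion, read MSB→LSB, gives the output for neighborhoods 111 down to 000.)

  ### -> .   bit 7 = 0  t=0,i=13
  ##. -> .   bit 6 = 0  t=0,i=4
  #.# -> #   bit 5 = 1  t=0,i=0
  #.. -> #   bit 4 = 1  t=0,i=5
  .## -> #   bit 3 = 1  t=0,i=3
  .#. -> .   bit 2 = 0  t=0,i=1
  ..# -> .   bit 1 = 0  t=0,i=8
  ... -> .   bit 0 = 0  t=0,i=6
  bits 00111000 = 56

56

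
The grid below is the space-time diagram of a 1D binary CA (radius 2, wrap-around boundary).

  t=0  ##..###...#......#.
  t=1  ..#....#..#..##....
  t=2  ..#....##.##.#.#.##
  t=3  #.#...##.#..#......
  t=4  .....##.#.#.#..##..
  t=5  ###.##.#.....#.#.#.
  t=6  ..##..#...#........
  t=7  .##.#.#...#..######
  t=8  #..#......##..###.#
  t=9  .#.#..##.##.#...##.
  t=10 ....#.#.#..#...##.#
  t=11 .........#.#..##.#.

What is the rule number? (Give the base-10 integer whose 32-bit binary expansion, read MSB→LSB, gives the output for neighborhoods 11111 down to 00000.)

2936046169

  [31] ##### => #  t=7,i=15
  [30] ####. => .  t=7,i=17
  [29] ###.# => #  t=5,i=2
  [28] ###.. => .  t=0,i=6
  [27] ##.## => #  t=2,i=9
  [26] ##.#. => #  t=2,i=12
  [25] ##..# => #  t=0,i=2
  [24] ##... => #  t=0,i=7
  [23] #.### => .  t=5,i=0
  [22] #.##. => .  t=0,i=0
  [21] #.#.# => .  t=2,i=13
  [20] #.#.. => .  t=3,i=2
  [19] #..## => .  t=0,i=3
  [18] #..#. => .  t=1,i=9
  [17] #...# => .  t=0,i=8
  [16] #.... => .  t=0,i=12
  [15] .#### => #  t=7,i=14
  [14] .###. => .  t=0,i=5
  [13] .##.# => .  t=2,i=8
  [12] .##.. => .  t=0,i=1
  [11] .#.## => .  t=0,i=18
  [10] .#.#. => .  t=2,i=14
  [9] .#..# => #  t=1,i=8
  [8] .#... => .  t=0,i=11
  [7] ..### => .  t=0,i=4
  [6] ..##. => #  t=1,i=13
  [5] ..#.# => .  t=0,i=17
  [4] ..#.. => #  t=0,i=10
  [3] ...## => #  t=2,i=6
  [2] ...#. => .  t=0,i=9
  [1] ....# => .  t=0,i=15
  [0] ..... => #  t=0,i=13
  bits 10101111000000001000001001011001 = 2936046169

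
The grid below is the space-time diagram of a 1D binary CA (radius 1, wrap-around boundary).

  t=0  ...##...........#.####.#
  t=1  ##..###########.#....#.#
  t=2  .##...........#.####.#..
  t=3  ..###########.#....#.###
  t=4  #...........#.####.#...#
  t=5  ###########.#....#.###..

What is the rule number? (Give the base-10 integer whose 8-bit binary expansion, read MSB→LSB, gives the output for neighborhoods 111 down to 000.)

85

  [7] ### => .  t=0,i=19
  [6] ##. => #  t=0,i=4
  [5] #.# => .  t=0,i=17
  [4] #.. => #  t=0,i=0
  [3] .## => .  t=0,i=3
  [2] .#. => #  t=0,i=16
  [1] ..# => .  t=0,i=2
  [0] ... => #  t=0,i=1
  bits 01010101 = 85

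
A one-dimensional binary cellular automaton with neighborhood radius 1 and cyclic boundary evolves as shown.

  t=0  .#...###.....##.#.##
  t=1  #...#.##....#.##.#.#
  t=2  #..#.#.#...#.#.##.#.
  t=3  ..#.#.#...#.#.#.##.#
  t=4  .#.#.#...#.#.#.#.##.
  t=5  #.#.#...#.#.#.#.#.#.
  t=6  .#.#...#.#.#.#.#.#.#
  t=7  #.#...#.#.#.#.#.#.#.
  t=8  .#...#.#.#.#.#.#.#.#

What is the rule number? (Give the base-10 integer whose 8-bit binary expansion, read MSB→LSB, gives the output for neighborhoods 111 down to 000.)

226

  [7] ### => #  t=0,i=6
  [6] ##. => #  t=0,i=7
  [5] #.# => #  t=0,i=0
  [4] #.. => .  t=0,i=2
  [3] .## => .  t=0,i=5
  [2] .#. => .  t=0,i=1
  [1] ..# => #  t=0,i=4
  [0] ... => .  t=0,i=3
  bits 11100010 = 226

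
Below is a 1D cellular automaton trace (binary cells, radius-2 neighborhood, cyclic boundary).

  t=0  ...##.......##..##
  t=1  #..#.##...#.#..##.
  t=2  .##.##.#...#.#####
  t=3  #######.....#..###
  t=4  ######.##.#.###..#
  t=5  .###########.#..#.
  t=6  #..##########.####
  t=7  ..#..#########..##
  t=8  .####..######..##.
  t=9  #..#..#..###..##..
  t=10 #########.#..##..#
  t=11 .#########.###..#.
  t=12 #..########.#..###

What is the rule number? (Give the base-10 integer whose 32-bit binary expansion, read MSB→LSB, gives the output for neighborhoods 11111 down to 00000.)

3983371858

  ##### -> #   bit 31 = 1  t=2,i=15
  ####. -> #   bit 30 = 1  t=2,i=16
  ###.# -> #   bit 29 = 1  t=2,i=17
  ###.. -> .   bit 28 = 0  t=3,i=6
  ##.## -> #   bit 27 = 1  t=2,i=0
  ##.#. -> #   bit 26 = 1  t=1,i=17
  ##..# -> .   bit 25 = 0  t=0,i=14
  ##... -> #   bit 24 = 1  t=0,i=0
  #.### -> .   bit 23 = 0  t=2,i=13
  #.##. -> #   bit 22 = 1  t=1,i=5
  #.#.# -> #   bit 21 = 1  t=4,i=10
  #.#.. -> .   bit 20 = 0  t=1,i=0
  #..## -> #   bit 19 = 1  t=0,i=15
  #..#. -> #   bit 18 = 1  t=1,i=2
  #...# -> .   bit 17 = 0  t=0,i=1
  #.... -> #   bit 16 = 1  t=0,i=6
  .#### -> .   bit 15 = 0  t=2,i=14
  .###. -> #   bit 14 = 1  t=4,i=13
  .##.# -> #   bit 13 = 1  t=1,i=16
  .##.. -> .   bit 12 = 0  t=0,i=4
  .#.## -> #   bit 11 = 1  t=1,i=4
  .#.#. -> #   bit 10 = 1  t=1,i=11
  .#..# -> #   bit 9 = 1  t=1,i=1
  .#... -> .   bit 8 = 0  t=2,i=8
  ..### -> .   bit 7 = 0  t=3,i=15
  ..##. -> #   bit 6 = 1  t=0,i=3
  ..#.# -> .   bit 5 = 0  t=1,i=3
  ..#.. -> #   bit 4 = 1  t=3,i=12
  ...## -> .   bit 3 = 0  t=0,i=2
  ...#. -> .   bit 2 = 0  t=1,i=9
  ....# -> #   bit 1 = 1  t=0,i=10
  ..... -> .   bit 0 = 0  t=0,i=7
  bits 11101101011011010110111001010010 = 3983371858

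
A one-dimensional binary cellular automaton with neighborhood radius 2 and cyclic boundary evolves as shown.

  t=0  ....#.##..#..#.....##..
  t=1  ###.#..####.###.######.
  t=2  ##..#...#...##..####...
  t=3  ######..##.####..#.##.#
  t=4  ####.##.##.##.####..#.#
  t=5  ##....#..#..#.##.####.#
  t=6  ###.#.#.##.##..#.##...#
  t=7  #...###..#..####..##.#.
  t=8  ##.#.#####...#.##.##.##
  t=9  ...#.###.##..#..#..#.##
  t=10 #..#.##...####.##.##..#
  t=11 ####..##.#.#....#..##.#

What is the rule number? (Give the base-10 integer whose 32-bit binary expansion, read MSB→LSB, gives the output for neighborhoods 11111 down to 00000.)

  [31] ##### => #  t=1,i=18
  [30] ####. => .  t=1,i=9
  [29] ###.# => .  t=1,i=2
  [28] ###.. => #  t=2,i=19
  [27] ##.## => .  t=1,i=11
  [26] ##.#. => .  t=1,i=3
  [25] ##..# => #  t=0,i=8
  [24] ##... => #  t=0,i=21
  [23] #.### => #  t=1,i=0
  [22] #.##. => .  t=0,i=6
  [21] #.#.# => #  t=6,i=4
  [20] #.#.. => #  t=1,i=4
  [19] #..## => .  t=1,i=6
  [18] #..#. => #  t=0,i=9
  [17] #...# => .  t=2,i=6
  [16] #.... => .  t=0,i=15
  [15] .#### => #  t=1,i=8
  [14] .###. => #  t=1,i=1
  [13] .##.# => #  t=3,i=9
  [12] .##.. => #  t=0,i=7
  [11] .#.## => .  t=0,i=5
  [10] .#.#. => #  t=6,i=5
  [9] .#..# => .  t=0,i=11
  [8] .#... => #  t=0,i=14
  [7] ..### => .  t=1,i=7
  [6] ..##. => #  t=0,i=19
  [5] ..#.# => #  t=0,i=4
  [4] ..#.. => #  t=0,i=10
  [3] ...## => #  t=0,i=18
  [2] ...#. => .  t=0,i=3
  [1] ....# => #  t=0,i=2
  [0] ..... => #  t=0,i=0
  bits 10010011101101001111010101111011 = 2478110075

2478110075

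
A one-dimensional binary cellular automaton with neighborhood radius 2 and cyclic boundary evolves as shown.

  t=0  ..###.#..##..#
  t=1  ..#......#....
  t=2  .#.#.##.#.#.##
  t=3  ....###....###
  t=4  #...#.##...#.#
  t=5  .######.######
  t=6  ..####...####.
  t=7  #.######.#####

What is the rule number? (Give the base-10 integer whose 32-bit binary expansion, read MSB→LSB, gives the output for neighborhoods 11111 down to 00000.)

3510807013

  [31] ##### => #  t=5,i=3
  [30] ####. => #  t=5,i=5
  [29] ###.# => .  t=0,i=4
  [28] ###.. => #  t=3,i=6
  [27] ##.## => .  t=5,i=0
  [26] ##.#. => .  t=0,i=5
  [25] ##..# => .  t=0,i=11
  [24] ##... => #  t=3,i=0
  [23] #.### => .  t=5,i=1
  [22] #.##. => #  t=2,i=5
  [21] #.#.# => .  t=2,i=1
  [20] #.#.. => .  t=0,i=6
  [19] #..## => .  t=0,i=1
  [18] #..#. => .  t=0,i=12
  [17] #...# => #  t=4,i=2
  [16] #.... => .  t=1,i=4
  [15] .#### => #  t=5,i=2
  [14] .###. => .  t=0,i=3
  [13] .##.# => #  t=2,i=6
  [12] .##.. => .  t=0,i=10
  [11] .#.## => #  t=2,i=4
  [10] .#.#. => .  t=2,i=2
  [9] .#..# => .  t=0,i=0
  [8] .#... => #  t=1,i=3
  [7] ..### => #  t=0,i=2
  [6] ..##. => #  t=0,i=9
  [5] ..#.# => #  t=4,i=4
  [4] ..#.. => .  t=0,i=13
  [3] ...## => .  t=3,i=3
  [2] ...#. => #  t=1,i=1
  [1] ....# => .  t=1,i=0
  [0] ..... => #  t=1,i=5
  bits 11010001010000101010100111100101 = 3510807013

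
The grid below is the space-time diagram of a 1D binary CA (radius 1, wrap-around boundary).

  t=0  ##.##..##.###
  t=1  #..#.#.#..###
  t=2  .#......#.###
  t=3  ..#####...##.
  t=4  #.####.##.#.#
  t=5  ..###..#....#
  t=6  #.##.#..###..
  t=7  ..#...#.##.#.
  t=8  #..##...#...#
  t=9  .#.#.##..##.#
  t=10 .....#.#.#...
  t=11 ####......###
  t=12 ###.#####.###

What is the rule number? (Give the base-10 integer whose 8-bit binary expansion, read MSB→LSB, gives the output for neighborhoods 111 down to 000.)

  nb ###: next=#  (t=0,i=0, bit7=1)
  nb ##.: next=.  (t=0,i=1, bit6=0)
  nb #.#: next=.  (t=0,i=2, bit5=0)
  nb #..: next=#  (t=0,i=5, bit4=1)
  nb .##: next=#  (t=0,i=3, bit3=1)
  nb .#.: next=.  (t=1,i=3, bit2=0)
  nb ..#: next=.  (t=0,i=6, bit1=0)
  nb ...: next=#  (t=2,i=3, bit0=1)
  bits 10011001 = 153

153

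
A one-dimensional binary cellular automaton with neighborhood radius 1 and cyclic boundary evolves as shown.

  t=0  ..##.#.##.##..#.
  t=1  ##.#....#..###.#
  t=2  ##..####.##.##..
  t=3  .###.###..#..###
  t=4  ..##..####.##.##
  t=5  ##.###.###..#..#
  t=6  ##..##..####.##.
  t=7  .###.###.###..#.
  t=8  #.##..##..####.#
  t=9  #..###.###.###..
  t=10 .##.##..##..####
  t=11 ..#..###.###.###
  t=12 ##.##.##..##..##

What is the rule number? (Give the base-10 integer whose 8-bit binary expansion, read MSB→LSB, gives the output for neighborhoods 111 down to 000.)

  nb ###: next=#  (t=1,i=0, bit7=1)
  nb ##.: next=#  (t=0,i=3, bit6=1)
  nb #.#: next=.  (t=0,i=4, bit5=0)
  nb #..: next=#  (t=0,i=12, bit4=1)
  nb .##: next=.  (t=0,i=2, bit3=0)
  nb .#.: next=.  (t=0,i=5, bit2=0)
  nb ..#: next=#  (t=0,i=1, bit1=1)
  nb ...: next=#  (t=0,i=0, bit0=1)
  bits 11010011 = 211

211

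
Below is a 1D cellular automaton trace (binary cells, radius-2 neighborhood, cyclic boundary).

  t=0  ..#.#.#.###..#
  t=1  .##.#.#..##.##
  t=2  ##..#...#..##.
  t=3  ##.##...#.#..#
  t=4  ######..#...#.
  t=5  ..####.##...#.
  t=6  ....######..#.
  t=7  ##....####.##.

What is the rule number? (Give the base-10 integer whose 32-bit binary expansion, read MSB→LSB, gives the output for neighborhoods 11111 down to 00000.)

4184690737

  #####|#  b31=1 t=4,i=2
  ####.|#  b30=1 t=4,i=4
  ###.#|#  b29=1 t=3,i=1
  ###..|#  b28=1 t=0,i=10
  ##.##|#  b27=1 t=1,i=0
  ##.#.|.  b26=0 t=1,i=3
  ##..#|.  b25=0 t=0,i=11
  ##...|#  b24=1 t=3,i=5
  #.###|.  b23=0 t=0,i=8
  #.##.|#  b22=1 t=1,i=1
  #.#.#|#  b21=1 t=0,i=4
  #.#..|.  b20=0 t=1,i=6
  #..##|#  b19=1 t=1,i=8
  #..#.|#  b18=1 t=0,i=1
  #...#|.  b17=0 t=2,i=6
  #....|#  b16=1 t=6,i=0
  .####|.  b15=0 t=4,i=1
  .###.|#  b14=1 t=0,i=9
  .##.#|.  b13=0 t=1,i=2
  .##..|#  b12=1 t=2,i=1
  .#.##|.  b11=0 t=0,i=7
  .#.#.|.  b10=0 t=0,i=3
  .#..#|.  b9=0 t=0,i=0
  .#...|.  b8=0 t=2,i=5
  ..###|.  b7=0 t=3,i=13
  ..##.|.  b6=0 t=1,i=9
  ..#.#|#  b5=1 t=0,i=2
  ..#..|#  b4=1 t=0,i=13
  ...##|.  b3=0 t=5,i=1
  ...#.|.  b2=0 t=2,i=7
  ....#|.  b1=0 t=6,i=2
  .....|#  b0=1 t=6,i=1
  bits 11111001011011010101000000110001 = 4184690737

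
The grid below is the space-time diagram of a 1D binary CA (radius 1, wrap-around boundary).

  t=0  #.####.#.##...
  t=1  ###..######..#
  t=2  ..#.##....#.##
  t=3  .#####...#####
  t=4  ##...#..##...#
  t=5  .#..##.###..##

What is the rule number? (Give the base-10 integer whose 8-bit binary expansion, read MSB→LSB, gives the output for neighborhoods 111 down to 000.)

110

  nb ###: next=.  (t=0,i=3, bit7=0)
  nb ##.: next=#  (t=0,i=5, bit6=1)
  nb #.#: next=#  (t=0,i=1, bit5=1)
  nb #..: next=.  (t=0,i=11, bit4=0)
  nb .##: next=#  (t=0,i=2, bit3=1)
  nb .#.: next=#  (t=0,i=0, bit2=1)
  nb ..#: next=#  (t=0,i=13, bit1=1)
  nb ...: next=.  (t=0,i=12, bit0=0)
  bits 01101110 = 110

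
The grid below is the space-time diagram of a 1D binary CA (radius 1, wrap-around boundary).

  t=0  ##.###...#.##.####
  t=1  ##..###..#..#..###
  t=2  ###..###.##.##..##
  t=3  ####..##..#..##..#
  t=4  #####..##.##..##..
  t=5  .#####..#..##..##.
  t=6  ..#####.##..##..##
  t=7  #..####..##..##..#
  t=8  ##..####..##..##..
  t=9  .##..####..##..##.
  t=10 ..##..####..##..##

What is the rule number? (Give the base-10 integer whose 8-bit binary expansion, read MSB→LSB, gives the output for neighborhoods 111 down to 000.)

  nb ###: next=#  (t=0,i=0, bit7=1)
  nb ##.: next=#  (t=0,i=1, bit6=1)
  nb #.#: next=.  (t=0,i=2, bit5=0)
  nb #..: next=#  (t=0,i=6, bit4=1)
  nb .##: next=.  (t=0,i=3, bit3=0)
  nb .#.: next=#  (t=0,i=9, bit2=1)
  nb ..#: next=.  (t=0,i=8, bit1=0)
  nb ...: next=.  (t=0,i=7, bit0=0)
  bits 11010100 = 212

212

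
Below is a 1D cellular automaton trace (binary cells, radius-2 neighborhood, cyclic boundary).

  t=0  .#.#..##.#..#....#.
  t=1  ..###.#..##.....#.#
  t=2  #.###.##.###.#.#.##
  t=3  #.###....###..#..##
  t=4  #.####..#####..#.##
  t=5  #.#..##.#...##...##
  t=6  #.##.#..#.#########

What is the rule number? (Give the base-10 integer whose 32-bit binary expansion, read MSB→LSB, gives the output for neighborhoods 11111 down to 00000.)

  [31] ##### => .  t=4,i=10
  [30] ####. => .  t=4,i=4
  [29] ###.# => #  t=1,i=4
  [28] ###.. => #  t=3,i=4
  [27] ##.## => .  t=2,i=1
  [26] ##.#. => .  t=0,i=8
  [25] ##..# => #  t=3,i=12
  [24] ##... => #  t=1,i=11
  [23] #.### => #  t=2,i=2
  [22] #.##. => .  t=2,i=6
  [21] #.#.# => .  t=2,i=13
  [20] #.#.. => #  t=0,i=3
  [19] #..## => .  t=0,i=5
  [18] #..#. => .  t=0,i=0
  [17] #...# => #  t=5,i=10
  [16] #.... => .  t=0,i=14
  [15] .#### => .  t=4,i=3
  [14] .###. => #  t=1,i=3
  [13] .##.# => .  t=0,i=7
  [12] .##.. => #  t=1,i=10
  [11] .#.## => .  t=2,i=16
  [10] .#.#. => #  t=0,i=2
  [9] .#..# => #  t=0,i=4
  [8] .#... => .  t=0,i=13
  [7] ..### => #  t=1,i=2
  [6] ..##. => #  t=0,i=6
  [5] ..#.# => .  t=0,i=1
  [4] ..#.. => .  t=0,i=12
  [3] ...## => #  t=3,i=8
  [2] ...#. => #  t=0,i=16
  [1] ....# => .  t=0,i=15
  [0] ..... => #  t=1,i=13
  bits 00110011100100100101011011001101 = 865228493

865228493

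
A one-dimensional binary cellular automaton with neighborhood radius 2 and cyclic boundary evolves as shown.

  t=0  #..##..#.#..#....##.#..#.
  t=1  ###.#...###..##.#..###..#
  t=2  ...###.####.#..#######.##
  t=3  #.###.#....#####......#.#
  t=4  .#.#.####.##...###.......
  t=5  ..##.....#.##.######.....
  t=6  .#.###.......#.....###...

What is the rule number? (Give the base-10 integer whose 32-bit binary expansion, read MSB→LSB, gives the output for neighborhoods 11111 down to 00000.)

490297224

  #####|.  b31=0 t=2,i=17
  ####.|.  b30=0 t=1,i=1
  ###.#|.  b29=0 t=1,i=2
  ###..|#  b28=1 t=1,i=10
  ##.##|#  b27=1 t=2,i=6
  ##.#.|#  b26=1 t=0,i=19
  ##..#|.  b25=0 t=0,i=5
  ##...|#  b24=1 t=2,i=0
  #.###|.  b23=0 t=2,i=7
  #.##.|.  b22=0 t=2,i=23
  #.#.#|#  b21=1 t=4,i=3
  #.#..|#  b20=1 t=0,i=0
  #..##|#  b19=1 t=0,i=2
  #..#.|.  b18=0 t=0,i=6
  #...#|.  b17=0 t=1,i=6
  #....|#  b16=1 t=0,i=14
  .####|.  b15=0 t=1,i=0
  .###.|#  b14=1 t=1,i=9
  .##.#|.  b13=0 t=0,i=18
  .##..|#  b12=1 t=0,i=4
  .#.##|.  b11=0 t=3,i=23
  .#.#.|#  b10=1 t=0,i=8
  .#..#|#  b9=1 t=0,i=1
  .#...|#  b8=1 t=0,i=13
  ..###|#  b7=1 t=1,i=8
  ..##.|.  b6=0 t=0,i=3
  ..#.#|.  b5=0 t=0,i=7
  ..#..|.  b4=0 t=0,i=12
  ...##|#  b3=1 t=0,i=16
  ...#.|.  b2=0 t=3,i=21
  ....#|.  b1=0 t=0,i=15
  .....|.  b0=0 t=3,i=18
  bits 00011101001110010101011110001000 = 490297224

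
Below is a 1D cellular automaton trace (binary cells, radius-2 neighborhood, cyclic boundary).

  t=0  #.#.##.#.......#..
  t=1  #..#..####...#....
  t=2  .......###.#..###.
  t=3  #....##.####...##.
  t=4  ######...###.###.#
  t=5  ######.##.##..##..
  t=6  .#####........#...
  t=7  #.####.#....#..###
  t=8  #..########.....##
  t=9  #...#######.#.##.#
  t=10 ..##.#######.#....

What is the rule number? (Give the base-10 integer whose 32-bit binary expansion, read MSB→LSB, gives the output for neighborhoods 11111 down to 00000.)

4094937450

  nb #####: next=#  (t=4,i=1, bit31=1)
  nb ####.: next=#  (t=1,i=8, bit30=1)
  nb ###.#: next=#  (t=2,i=9, bit29=1)
  nb ###..: next=#  (t=1,i=9, bit28=1)
  nb ##.##: next=.  (t=3,i=7, bit27=0)
  nb ##.#.: next=#  (t=0,i=6, bit26=1)
  nb ##..#: next=.  (t=5,i=12, bit25=0)
  nb ##...: next=.  (t=1,i=10, bit24=0)
  nb #.###: next=.  (t=3,i=8, bit23=0)
  nb #.##.: next=.  (t=0,i=4, bit22=0)
  nb #.#.#: next=.  (t=0,i=2, bit21=0)
  nb #.#..: next=#  (t=0,i=7, bit20=1)
  nb #..##: next=.  (t=1,i=5, bit19=0)
  nb #..#.: next=.  (t=0,i=17, bit18=0)
  nb #...#: next=#  (t=1,i=11, bit17=1)
  nb #....: next=#  (t=0,i=9, bit16=1)
  nb .####: next=#  (t=1,i=7, bit15=1)
  nb .###.: next=#  (t=2,i=8, bit14=1)
  nb .##.#: next=.  (t=0,i=5, bit13=0)
  nb .##..: next=.  (t=5,i=11, bit12=0)
  nb .#.##: next=#  (t=0,i=3, bit11=1)
  nb .#.#.: next=.  (t=0,i=1, bit10=0)
  nb .#..#: next=.  (t=0,i=16, bit9=0)
  nb .#...: next=#  (t=0,i=8, bit8=1)
  nb ..###: next=.  (t=1,i=6, bit7=0)
  nb ..##.: next=#  (t=3,i=5, bit6=1)
  nb ..#.#: next=#  (t=0,i=0, bit5=1)
  nb ..#..: next=.  (t=0,i=15, bit4=0)
  nb ...##: next=#  (t=2,i=6, bit3=1)
  nb ...#.: next=.  (t=0,i=14, bit2=0)
  nb ....#: next=#  (t=0,i=13, bit1=1)
  nb .....: next=.  (t=0,i=10, bit0=0)
  bits 11110100000100111100100101101010 = 4094937450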